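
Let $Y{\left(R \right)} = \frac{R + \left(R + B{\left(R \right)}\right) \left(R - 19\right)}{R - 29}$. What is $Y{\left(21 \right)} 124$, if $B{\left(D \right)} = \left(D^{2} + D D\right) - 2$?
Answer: $- \frac{56513}{2} \approx -28257.0$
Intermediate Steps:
$B{\left(D \right)} = -2 + 2 D^{2}$ ($B{\left(D \right)} = \left(D^{2} + D^{2}\right) - 2 = 2 D^{2} - 2 = -2 + 2 D^{2}$)
$Y{\left(R \right)} = \frac{R + \left(-19 + R\right) \left(-2 + R + 2 R^{2}\right)}{-29 + R}$ ($Y{\left(R \right)} = \frac{R + \left(R + \left(-2 + 2 R^{2}\right)\right) \left(R - 19\right)}{R - 29} = \frac{R + \left(-2 + R + 2 R^{2}\right) \left(-19 + R\right)}{-29 + R} = \frac{R + \left(-19 + R\right) \left(-2 + R + 2 R^{2}\right)}{-29 + R}$)
$Y{\left(21 \right)} 124 = \frac{38 - 37 \cdot 21^{2} - 420 + 2 \cdot 21^{3}}{-29 + 21} \cdot 124 = \frac{38 - 16317 - 420 + 2 \cdot 9261}{-8} \cdot 124 = - \frac{38 - 16317 - 420 + 18522}{8} \cdot 124 = \left(- \frac{1}{8}\right) 1823 \cdot 124 = \left(- \frac{1823}{8}\right) 124 = - \frac{56513}{2}$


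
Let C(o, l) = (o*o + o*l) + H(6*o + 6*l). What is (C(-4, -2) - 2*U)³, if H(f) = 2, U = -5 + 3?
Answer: 27000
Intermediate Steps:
U = -2
C(o, l) = 2 + o² + l*o (C(o, l) = (o*o + o*l) + 2 = (o² + l*o) + 2 = 2 + o² + l*o)
(C(-4, -2) - 2*U)³ = ((2 + (-4)² - 2*(-4)) - 2*(-2))³ = ((2 + 16 + 8) + 4)³ = (26 + 4)³ = 30³ = 27000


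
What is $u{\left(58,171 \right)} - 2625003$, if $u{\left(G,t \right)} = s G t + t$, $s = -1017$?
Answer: $-12711438$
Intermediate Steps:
$u{\left(G,t \right)} = t - 1017 G t$ ($u{\left(G,t \right)} = - 1017 G t + t = t - 1017 G t$)
$u{\left(58,171 \right)} - 2625003 = 171 \left(1 - 58986\right) - 2625003 = 171 \left(-58985\right) - 2625003 = -10086435 - 2625003 = -12711438$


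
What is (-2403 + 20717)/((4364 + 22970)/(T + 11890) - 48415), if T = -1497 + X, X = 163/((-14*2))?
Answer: -5326462074/14080301663 ≈ -0.37829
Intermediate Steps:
X = -163/28 (X = 163/(-28) = 163*(-1/28) = -163/28 ≈ -5.8214)
T = -42079/28 (T = -1497 - 163/28 = -42079/28 ≈ -1502.8)
(-2403 + 20717)/((4364 + 22970)/(T + 11890) - 48415) = (-2403 + 20717)/((4364 + 22970)/(-42079/28 + 11890) - 48415) = 18314/(27334/(290841/28) - 48415) = 18314/(27334*(28/290841) - 48415) = 18314/(765352/290841 - 48415) = 18314/(-14080301663/290841) = 18314*(-290841/14080301663) = -5326462074/14080301663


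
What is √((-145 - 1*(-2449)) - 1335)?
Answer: √969 ≈ 31.129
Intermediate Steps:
√((-145 - 1*(-2449)) - 1335) = √((-145 + 2449) - 1335) = √(2304 - 1335) = √969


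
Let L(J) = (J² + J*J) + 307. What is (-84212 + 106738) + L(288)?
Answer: 188721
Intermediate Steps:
L(J) = 307 + 2*J² (L(J) = (J² + J²) + 307 = 2*J² + 307 = 307 + 2*J²)
(-84212 + 106738) + L(288) = (-84212 + 106738) + (307 + 2*288²) = 22526 + (307 + 2*82944) = 22526 + (307 + 165888) = 22526 + 166195 = 188721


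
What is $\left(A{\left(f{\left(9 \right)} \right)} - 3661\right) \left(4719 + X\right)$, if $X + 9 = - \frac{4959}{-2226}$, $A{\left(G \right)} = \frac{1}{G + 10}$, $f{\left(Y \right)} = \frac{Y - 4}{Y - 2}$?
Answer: $- \frac{22857609492}{1325} \approx -1.7251 \cdot 10^{7}$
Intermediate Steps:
$f{\left(Y \right)} = \frac{-4 + Y}{-2 + Y}$
$A{\left(G \right)} = \frac{1}{10 + G}$
$X = - \frac{5025}{742}$ ($X = -9 - \frac{4959}{-2226} = -9 - - \frac{1653}{742} = -9 + \frac{1653}{742} = - \frac{5025}{742} \approx -6.7722$)
$\left(A{\left(f{\left(9 \right)} \right)} - 3661\right) \left(4719 + X\right) = \left(\frac{1}{10 + \frac{-4 + 9}{-2 + 9}} - 3661\right) \left(4719 - \frac{5025}{742}\right) = \left(\frac{1}{10 + \frac{1}{7} \cdot 5} - 3661\right) \frac{3496473}{742} = \left(\frac{1}{10 + \frac{5}{7}} - 3661\right) \frac{3496473}{742} = \left(\frac{1}{\frac{75}{7}} - 3661\right) \frac{3496473}{742} = \left(\frac{7}{75} - 3661\right) \frac{3496473}{742} = \left(- \frac{274568}{75}\right) \frac{3496473}{742} = - \frac{22857609492}{1325}$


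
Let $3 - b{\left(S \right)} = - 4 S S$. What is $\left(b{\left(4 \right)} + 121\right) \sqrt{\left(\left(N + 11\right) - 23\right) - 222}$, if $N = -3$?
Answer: $188 i \sqrt{237} \approx 2894.2 i$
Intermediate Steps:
$b{\left(S \right)} = 3 + 4 S^{2}$ ($b{\left(S \right)} = 3 - - 4 S S = 3 - - 4 S^{2} = 3 + 4 S^{2}$)
$\left(b{\left(4 \right)} + 121\right) \sqrt{\left(\left(N + 11\right) - 23\right) - 222} = \left(\left(3 + 4 \cdot 4^{2}\right) + 121\right) \sqrt{\left(\left(-3 + 11\right) - 23\right) - 222} = \left(\left(3 + 4 \cdot 16\right) + 121\right) \sqrt{\left(8 - 23\right) - 222} = \left(\left(3 + 64\right) + 121\right) \sqrt{-15 - 222} = \left(67 + 121\right) \sqrt{-237} = 188 i \sqrt{237}$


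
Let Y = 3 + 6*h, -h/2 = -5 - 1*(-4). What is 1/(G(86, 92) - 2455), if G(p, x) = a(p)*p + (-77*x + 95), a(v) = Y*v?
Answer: 1/101496 ≈ 9.8526e-6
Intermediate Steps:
h = 2 (h = -2*(-5 - 1*(-4)) = -2*(-5 + 4) = -2*(-1) = 2)
Y = 15 (Y = 3 + 6*2 = 3 + 12 = 15)
a(v) = 15*v
G(p, x) = 95 - 77*x + 15*p² (G(p, x) = (15*p)*p + (-77*x + 95) = 15*p² + (95 - 77*x) = 95 - 77*x + 15*p²)
1/(G(86, 92) - 2455) = 1/((95 - 77*92 + 15*86²) - 2455) = 1/((95 - 7084 + 15*7396) - 2455) = 1/((95 - 7084 + 110940) - 2455) = 1/(103951 - 2455) = 1/101496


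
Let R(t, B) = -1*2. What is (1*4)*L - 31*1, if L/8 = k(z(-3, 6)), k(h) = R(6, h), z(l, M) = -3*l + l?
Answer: -95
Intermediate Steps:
z(l, M) = -2*l
R(t, B) = -2
k(h) = -2
L = -16 (L = 8*(-2) = -16)
(1*4)*L - 31*1 = (1*4)*(-16) - 31*1 = 4*(-16) - 31 = -64 - 31 = -95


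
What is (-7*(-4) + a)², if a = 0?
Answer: 784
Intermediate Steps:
(-7*(-4) + a)² = (-7*(-4) + 0)² = (28 + 0)² = 28² = 784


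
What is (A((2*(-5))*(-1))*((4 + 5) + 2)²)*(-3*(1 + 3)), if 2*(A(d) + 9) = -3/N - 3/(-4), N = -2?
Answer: 22869/2 ≈ 11435.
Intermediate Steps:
A(d) = -63/8 (A(d) = -9 + (-3/(-2) - 3/(-4))/2 = -9 + (-3*(-½) - 3*(-¼))/2 = -9 + (3/2 + ¾)/2 = -9 + (½)*(9/4) = -9 + 9/8 = -63/8)
(A((2*(-5))*(-1))*((4 + 5) + 2)²)*(-3*(1 + 3)) = (-63*((4 + 5) + 2)²/8)*(-3*(1 + 3)) = (-63*(9 + 2)²/8)*(-3*4) = -63/8*11²*(-12) = -63/8*121*(-12) = -7623/8*(-12) = 22869/2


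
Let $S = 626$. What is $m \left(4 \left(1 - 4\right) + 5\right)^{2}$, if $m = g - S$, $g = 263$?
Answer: $-17787$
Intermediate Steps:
$m = -363$ ($m = 263 - 626 = -363$)
$m \left(4 \left(1 - 4\right) + 5\right)^{2} = - 363 \left(4 \left(1 - 4\right) + 5\right)^{2} = - 363 \left(4 \left(-3\right) + 5\right)^{2} = - 363 \left(-12 + 5\right)^{2} = - 363 \left(-7\right)^{2} = \left(-363\right) 49 = -17787$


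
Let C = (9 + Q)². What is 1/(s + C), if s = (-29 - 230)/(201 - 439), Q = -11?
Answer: 34/173 ≈ 0.19653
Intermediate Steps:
s = 37/34 (s = -259/(-238) = -259*(-1/238) = 37/34 ≈ 1.0882)
C = 4 (C = (9 - 11)² = (-2)² = 4)
1/(s + C) = 1/(37/34 + 4) = 1/(173/34) = 34/173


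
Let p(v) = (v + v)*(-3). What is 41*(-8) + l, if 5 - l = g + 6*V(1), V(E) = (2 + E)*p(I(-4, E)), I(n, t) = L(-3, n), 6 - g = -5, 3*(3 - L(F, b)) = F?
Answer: 98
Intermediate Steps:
L(F, b) = 3 - F/3
g = 11 (g = 6 - 1*(-5) = 6 + 5 = 11)
I(n, t) = 4 (I(n, t) = 3 - ⅓*(-3) = 3 + 1 = 4)
p(v) = -6*v (p(v) = (2*v)*(-3) = -6*v)
V(E) = -48 - 24*E (V(E) = (2 + E)*(-6*4) = (2 + E)*(-24) = -48 - 24*E)
l = 426 (l = 5 - (11 + 6*(-48 - 24*1)) = 5 - (11 + 6*(-48 - 24)) = 5 - (11 + 6*(-72)) = 5 - (11 - 432) = 5 - 1*(-421) = 5 + 421 = 426)
41*(-8) + l = 41*(-8) + 426 = -328 + 426 = 98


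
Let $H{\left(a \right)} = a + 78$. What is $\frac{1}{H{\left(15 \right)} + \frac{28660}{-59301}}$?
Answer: $\frac{59301}{5486333} \approx 0.010809$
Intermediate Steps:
$H{\left(a \right)} = 78 + a$
$\frac{1}{H{\left(15 \right)} + \frac{28660}{-59301}} = \frac{1}{\left(78 + 15\right) + \frac{28660}{-59301}} = \frac{1}{93 + 28660 \left(- \frac{1}{59301}\right)} = \frac{1}{93 - \frac{28660}{59301}} = \frac{1}{\frac{5486333}{59301}} = \frac{59301}{5486333}$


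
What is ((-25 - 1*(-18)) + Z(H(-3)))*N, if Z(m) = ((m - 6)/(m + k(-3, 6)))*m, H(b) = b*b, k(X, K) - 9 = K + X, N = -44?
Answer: 1760/7 ≈ 251.43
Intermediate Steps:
k(X, K) = 9 + K + X (k(X, K) = 9 + (K + X) = 9 + K + X)
H(b) = b**2
Z(m) = m*(-6 + m)/(12 + m) (Z(m) = ((m - 6)/(m + (9 + 6 - 3)))*m = ((-6 + m)/(m + 12))*m = ((-6 + m)/(12 + m))*m = m*(-6 + m)/(12 + m))
((-25 - 1*(-18)) + Z(H(-3)))*N = ((-25 - 1*(-18)) + (-3)**2*(-6 + (-3)**2)/(12 + (-3)**2))*(-44) = ((-25 + 18) + 9*(-6 + 9)/(12 + 9))*(-44) = (-7 + 9*3/21)*(-44) = (-7 + 9*(1/21)*3)*(-44) = (-7 + 9/7)*(-44) = -40/7*(-44) = 1760/7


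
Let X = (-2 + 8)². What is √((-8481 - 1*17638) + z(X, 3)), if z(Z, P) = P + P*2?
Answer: I*√26110 ≈ 161.59*I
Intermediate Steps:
X = 36 (X = 6² = 36)
z(Z, P) = 3*P (z(Z, P) = P + 2*P = 3*P)
√((-8481 - 1*17638) + z(X, 3)) = √((-8481 - 1*17638) + 3*3) = √((-8481 - 17638) + 9) = √(-26119 + 9) = √(-26110) = I*√26110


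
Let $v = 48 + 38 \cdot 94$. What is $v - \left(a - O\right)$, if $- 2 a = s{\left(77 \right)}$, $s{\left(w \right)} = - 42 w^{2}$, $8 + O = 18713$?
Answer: $-102184$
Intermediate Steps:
$O = 18705$ ($O = -8 + 18713 = 18705$)
$a = 124509$ ($a = - \frac{\left(-42\right) 77^{2}}{2} = - \frac{\left(-42\right) 5929}{2} = \left(- \frac{1}{2}\right) \left(-249018\right) = 124509$)
$v = 3620$ ($v = 48 + 3572 = 3620$)
$v - \left(a - O\right) = 3620 - \left(124509 - 18705\right) = 3620 - 105804 = -102184$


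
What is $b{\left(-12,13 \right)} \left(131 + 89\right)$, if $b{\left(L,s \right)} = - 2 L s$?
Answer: $68640$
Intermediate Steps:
$b{\left(L,s \right)} = - 2 L s$
$b{\left(-12,13 \right)} \left(131 + 89\right) = \left(-2\right) \left(-12\right) 13 \left(131 + 89\right) = 312 \cdot 220 = 68640$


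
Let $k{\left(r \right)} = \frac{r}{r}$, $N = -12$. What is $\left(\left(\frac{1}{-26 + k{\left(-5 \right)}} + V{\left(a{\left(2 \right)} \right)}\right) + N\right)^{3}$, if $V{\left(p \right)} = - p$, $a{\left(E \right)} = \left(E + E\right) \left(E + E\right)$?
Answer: $- \frac{344472101}{15625} \approx -22046.0$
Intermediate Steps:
$a{\left(E \right)} = 4 E^{2}$ ($a{\left(E \right)} = 2 E 2 E = 4 E^{2}$)
$k{\left(r \right)} = 1$
$\left(\left(\frac{1}{-26 + k{\left(-5 \right)}} + V{\left(a{\left(2 \right)} \right)}\right) + N\right)^{3} = \left(\left(\frac{1}{-26 + 1} - 4 \cdot 2^{2}\right) - 12\right)^{3} = \left(\left(\frac{1}{-25} - 4 \cdot 4\right) - 12\right)^{3} = \left(\left(- \frac{1}{25} - 16\right) - 12\right)^{3} = \left(- \frac{401}{25} - 12\right)^{3} = \left(- \frac{701}{25}\right)^{3} = - \frac{344472101}{15625}$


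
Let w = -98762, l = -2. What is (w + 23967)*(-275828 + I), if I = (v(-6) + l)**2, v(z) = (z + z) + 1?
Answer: 20617914905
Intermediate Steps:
v(z) = 1 + 2*z (v(z) = 2*z + 1 = 1 + 2*z)
I = 169 (I = ((1 + 2*(-6)) - 2)**2 = ((1 - 12) - 2)**2 = (-11 - 2)**2 = (-13)**2 = 169)
(w + 23967)*(-275828 + I) = (-98762 + 23967)*(-275828 + 169) = -74795*(-275659) = 20617914905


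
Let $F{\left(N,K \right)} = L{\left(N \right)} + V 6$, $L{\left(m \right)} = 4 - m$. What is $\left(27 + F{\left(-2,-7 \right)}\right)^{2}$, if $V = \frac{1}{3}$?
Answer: $1225$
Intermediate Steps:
$V = \frac{1}{3} \approx 0.33333$
$F{\left(N,K \right)} = 6 - N$ ($F{\left(N,K \right)} = \left(4 - N\right) + \frac{1}{3} \cdot 6 = \left(4 - N\right) + 2 = 6 - N$)
$\left(27 + F{\left(-2,-7 \right)}\right)^{2} = \left(27 + \left(6 - -2\right)\right)^{2} = \left(27 + \left(6 + 2\right)\right)^{2} = \left(27 + 8\right)^{2} = 35^{2} = 1225$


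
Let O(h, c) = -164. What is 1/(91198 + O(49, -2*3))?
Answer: 1/91034 ≈ 1.0985e-5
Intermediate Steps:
1/(91198 + O(49, -2*3)) = 1/(91198 - 164) = 1/91034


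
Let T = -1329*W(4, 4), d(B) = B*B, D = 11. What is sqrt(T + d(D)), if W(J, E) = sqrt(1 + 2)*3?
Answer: sqrt(121 - 3987*sqrt(3)) ≈ 82.369*I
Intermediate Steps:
W(J, E) = 3*sqrt(3) (W(J, E) = sqrt(3)*3 = 3*sqrt(3))
d(B) = B**2
T = -3987*sqrt(3) ≈ -6905.7
sqrt(T + d(D)) = sqrt(-3987*sqrt(3) + 11**2) = sqrt(-3987*sqrt(3) + 121) = sqrt(121 - 3987*sqrt(3))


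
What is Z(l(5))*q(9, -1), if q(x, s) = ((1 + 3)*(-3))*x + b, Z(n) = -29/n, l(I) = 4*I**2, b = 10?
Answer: 1421/50 ≈ 28.420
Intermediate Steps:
q(x, s) = 10 - 12*x (q(x, s) = ((1 + 3)*(-3))*x + 10 = (4*(-3))*x + 10 = -12*x + 10 = 10 - 12*x)
Z(l(5))*q(9, -1) = (-29/(4*5**2))*(10 - 12*9) = (-29/(4*25))*(10 - 108) = -29/100*(-98) = 1421/50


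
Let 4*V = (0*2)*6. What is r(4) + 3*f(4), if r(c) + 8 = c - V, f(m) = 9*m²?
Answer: 428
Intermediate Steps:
V = 0 (V = ((0*2)*6)/4 = (0*6)/4 = (¼)*0 = 0)
r(c) = -8 + c (r(c) = -8 + (c - 1*0) = -8 + (c + 0) = -8 + c)
r(4) + 3*f(4) = (-8 + 4) + 3*(9*4²) = -4 + 3*(9*16) = -4 + 3*144 = -4 + 432 = 428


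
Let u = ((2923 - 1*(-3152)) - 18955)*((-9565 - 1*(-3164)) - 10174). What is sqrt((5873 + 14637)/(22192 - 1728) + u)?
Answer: 7*sqrt(114034009262210)/5116 ≈ 14611.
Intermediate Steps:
u = 213486000 (u = ((2923 + 3152) - 18955)*((-9565 + 3164) - 10174) = (6075 - 18955)*(-6401 - 10174) = -12880*(-16575) = 213486000)
sqrt((5873 + 14637)/(22192 - 1728) + u) = sqrt((5873 + 14637)/(22192 - 1728) + 213486000) = sqrt(20510/20464 + 213486000) = sqrt(20510*(1/20464) + 213486000) = sqrt(10255/10232 + 213486000) = sqrt(2184388762255/10232) = 7*sqrt(114034009262210)/5116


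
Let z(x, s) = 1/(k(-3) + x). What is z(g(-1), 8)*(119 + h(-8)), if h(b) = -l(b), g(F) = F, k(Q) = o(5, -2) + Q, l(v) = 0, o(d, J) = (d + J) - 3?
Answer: -119/4 ≈ -29.750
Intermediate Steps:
o(d, J) = -3 + J + d (o(d, J) = (J + d) - 3 = -3 + J + d)
k(Q) = Q (k(Q) = (-3 - 2 + 5) + Q = 0 + Q = Q)
h(b) = 0 (h(b) = -1*0 = 0)
z(x, s) = 1/(-3 + x)
z(g(-1), 8)*(119 + h(-8)) = (119 + 0)/(-3 - 1) = 119/(-4) = -¼*119 = -119/4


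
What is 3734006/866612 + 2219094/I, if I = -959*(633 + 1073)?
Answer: 1046485490699/354456007262 ≈ 2.9524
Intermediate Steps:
I = -1636054 (I = -959*1706 = -1636054)
3734006/866612 + 2219094/I = 3734006/866612 + 2219094/(-1636054) = 3734006*(1/866612) + 2219094*(-1/1636054) = 1867003/433306 - 1109547/818027 = 1046485490699/354456007262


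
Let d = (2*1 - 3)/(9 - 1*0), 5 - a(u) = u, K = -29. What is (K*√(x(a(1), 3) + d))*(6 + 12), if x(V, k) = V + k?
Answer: -174*√62 ≈ -1370.1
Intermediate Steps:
a(u) = 5 - u
d = -⅑ (d = (2 - 3)/(9 + 0) = -1/9 = -1*⅑ = -⅑ ≈ -0.11111)
(K*√(x(a(1), 3) + d))*(6 + 12) = (-29*√(((5 - 1*1) + 3) - ⅑))*(6 + 12) = -29*√(((5 - 1) + 3) - ⅑)*18 = -29*√((4 + 3) - ⅑)*18 = -29*√(7 - ⅑)*18 = -29*√62/3*18 = -174*√62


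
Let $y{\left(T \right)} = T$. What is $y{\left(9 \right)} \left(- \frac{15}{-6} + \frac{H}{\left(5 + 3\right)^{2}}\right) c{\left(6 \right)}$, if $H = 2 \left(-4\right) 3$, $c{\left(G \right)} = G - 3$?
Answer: $\frac{459}{8} \approx 57.375$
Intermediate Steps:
$c{\left(G \right)} = -3 + G$
$H = -24$ ($H = \left(-8\right) 3 = -24$)
$y{\left(9 \right)} \left(- \frac{15}{-6} + \frac{H}{\left(5 + 3\right)^{2}}\right) c{\left(6 \right)} = 9 \left(- \frac{15}{-6} - \frac{24}{\left(5 + 3\right)^{2}}\right) \left(-3 + 6\right) = 9 \left(\left(-15\right) \left(- \frac{1}{6}\right) - \frac{24}{8^{2}}\right) 3 = 9 \left(\frac{5}{2} - \frac{24}{64}\right) 3 = 9 \left(\frac{5}{2} - \frac{3}{8}\right) 3 = 9 \cdot \frac{17}{8} \cdot 3 = \frac{153}{8} \cdot 3 = \frac{459}{8}$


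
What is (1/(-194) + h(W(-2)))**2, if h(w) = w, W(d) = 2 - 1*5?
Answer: 339889/37636 ≈ 9.0310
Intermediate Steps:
W(d) = -3 (W(d) = 2 - 5 = -3)
(1/(-194) + h(W(-2)))**2 = (1/(-194) - 3)**2 = (-1/194 - 3)**2 = (-583/194)**2 = 339889/37636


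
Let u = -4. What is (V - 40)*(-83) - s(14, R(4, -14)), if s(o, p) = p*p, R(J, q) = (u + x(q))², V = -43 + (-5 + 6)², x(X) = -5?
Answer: 245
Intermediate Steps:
V = -42 (V = -43 + 1² = -43 + 1 = -42)
R(J, q) = 81 (R(J, q) = (-4 - 5)² = (-9)² = 81)
s(o, p) = p²
(V - 40)*(-83) - s(14, R(4, -14)) = (-42 - 40)*(-83) - 1*81² = -82*(-83) - 1*6561 = 6806 - 6561 = 245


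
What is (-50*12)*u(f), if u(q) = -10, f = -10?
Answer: 6000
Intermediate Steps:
(-50*12)*u(f) = -50*12*(-10) = -600*(-10) = 6000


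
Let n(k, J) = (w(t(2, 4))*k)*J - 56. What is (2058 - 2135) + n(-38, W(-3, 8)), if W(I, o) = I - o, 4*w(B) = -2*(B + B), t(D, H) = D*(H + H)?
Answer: -6821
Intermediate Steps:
t(D, H) = 2*D*H (t(D, H) = D*(2*H) = 2*D*H)
w(B) = -B (w(B) = (-2*(B + B))/4 = (-4*B)/4 = -B)
n(k, J) = -56 - 16*J*k (n(k, J) = ((-2*2*4)*k)*J - 56 = ((-1*16)*k)*J - 56 = (-16*k)*J - 56 = -16*J*k - 56 = -56 - 16*J*k)
(2058 - 2135) + n(-38, W(-3, 8)) = (2058 - 2135) + (-56 - 16*(-3 - 1*8)*(-38)) = -77 + (-56 - 16*(-3 - 8)*(-38)) = -77 + (-56 - 16*(-11)*(-38)) = -77 + (-56 - 6688) = -77 - 6744 = -6821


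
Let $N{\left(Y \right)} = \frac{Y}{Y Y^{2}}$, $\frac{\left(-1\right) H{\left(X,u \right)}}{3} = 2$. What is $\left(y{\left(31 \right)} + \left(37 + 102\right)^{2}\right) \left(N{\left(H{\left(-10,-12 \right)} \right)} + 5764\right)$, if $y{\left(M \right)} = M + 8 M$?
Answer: $\frac{1016774500}{9} \approx 1.1297 \cdot 10^{8}$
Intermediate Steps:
$H{\left(X,u \right)} = -6$ ($H{\left(X,u \right)} = \left(-3\right) 2 = -6$)
$N{\left(Y \right)} = \frac{1}{Y^{2}}$ ($N{\left(Y \right)} = \frac{Y}{Y^{3}} = \frac{1}{Y^{2}}$)
$y{\left(M \right)} = 9 M$
$\left(y{\left(31 \right)} + \left(37 + 102\right)^{2}\right) \left(N{\left(H{\left(-10,-12 \right)} \right)} + 5764\right) = \left(9 \cdot 31 + \left(37 + 102\right)^{2}\right) \left(\frac{1}{36} + 5764\right) = \left(279 + 139^{2}\right) \left(\frac{1}{36} + 5764\right) = \left(279 + 19321\right) \frac{207505}{36} = 19600 \cdot \frac{207505}{36} = \frac{1016774500}{9}$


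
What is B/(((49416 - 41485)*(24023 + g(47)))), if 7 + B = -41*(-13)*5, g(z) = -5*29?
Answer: 1329/94688209 ≈ 1.4036e-5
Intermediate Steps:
g(z) = -145
B = 2658 (B = -7 - 41*(-13)*5 = -7 + 533*5 = -7 + 2665 = 2658)
B/(((49416 - 41485)*(24023 + g(47)))) = 2658/(((49416 - 41485)*(24023 - 145))) = 2658/((7931*23878)) = 2658/189376418 = 2658*(1/189376418) = 1329/94688209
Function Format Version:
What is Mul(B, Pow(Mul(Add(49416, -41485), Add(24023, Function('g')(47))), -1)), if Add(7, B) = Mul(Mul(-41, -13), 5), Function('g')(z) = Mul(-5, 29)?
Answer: Rational(1329, 94688209) ≈ 1.4036e-5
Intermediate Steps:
Function('g')(z) = -145
B = 2658 (B = Add(-7, Mul(Mul(-41, -13), 5)) = Add(-7, Mul(533, 5)) = Add(-7, 2665) = 2658)
Mul(B, Pow(Mul(Add(49416, -41485), Add(24023, Function('g')(47))), -1)) = Mul(2658, Pow(Mul(Add(49416, -41485), Add(24023, -145)), -1)) = Mul(2658, Pow(Mul(7931, 23878), -1)) = Mul(2658, Pow(189376418, -1)) = Mul(2658, Rational(1, 189376418)) = Rational(1329, 94688209)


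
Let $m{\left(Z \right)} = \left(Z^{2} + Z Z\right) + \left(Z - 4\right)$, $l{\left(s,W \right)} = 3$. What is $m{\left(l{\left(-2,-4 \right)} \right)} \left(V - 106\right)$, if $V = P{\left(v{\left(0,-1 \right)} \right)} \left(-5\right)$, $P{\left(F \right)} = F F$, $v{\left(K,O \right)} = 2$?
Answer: $-2142$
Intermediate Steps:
$P{\left(F \right)} = F^{2}$
$m{\left(Z \right)} = -4 + Z + 2 Z^{2}$ ($m{\left(Z \right)} = \left(Z^{2} + Z^{2}\right) + \left(Z - 4\right) = 2 Z^{2} + \left(-4 + Z\right) = -4 + Z + 2 Z^{2}$)
$V = -20$ ($V = 2^{2} \left(-5\right) = 4 \left(-5\right) = -20$)
$m{\left(l{\left(-2,-4 \right)} \right)} \left(V - 106\right) = \left(-4 + 3 + 2 \cdot 3^{2}\right) \left(-20 - 106\right) = \left(-4 + 3 + 2 \cdot 9\right) \left(-126\right) = \left(-4 + 3 + 18\right) \left(-126\right) = 17 \left(-126\right) = -2142$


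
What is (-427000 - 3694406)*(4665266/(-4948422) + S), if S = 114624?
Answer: -389612485166045862/824737 ≈ -4.7241e+11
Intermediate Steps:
(-427000 - 3694406)*(4665266/(-4948422) + S) = (-427000 - 3694406)*(4665266/(-4948422) + 114624) = -4121406*(4665266*(-1/4948422) + 114624) = -4121406*(-2332633/2474211 + 114624) = -4121406*283601629031/2474211 = -389612485166045862/824737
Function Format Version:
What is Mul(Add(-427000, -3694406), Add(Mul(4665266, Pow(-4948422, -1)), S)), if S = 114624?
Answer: Rational(-389612485166045862, 824737) ≈ -4.7241e+11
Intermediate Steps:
Mul(Add(-427000, -3694406), Add(Mul(4665266, Pow(-4948422, -1)), S)) = Mul(Add(-427000, -3694406), Add(Mul(4665266, Pow(-4948422, -1)), 114624)) = Mul(-4121406, Add(Mul(4665266, Rational(-1, 4948422)), 114624)) = Mul(-4121406, Add(Rational(-2332633, 2474211), 114624)) = Mul(-4121406, Rational(283601629031, 2474211)) = Rational(-389612485166045862, 824737)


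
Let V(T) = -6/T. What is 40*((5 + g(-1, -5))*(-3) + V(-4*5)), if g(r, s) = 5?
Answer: -1188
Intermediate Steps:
40*((5 + g(-1, -5))*(-3) + V(-4*5)) = 40*((5 + 5)*(-3) - 6/((-4*5))) = 40*(10*(-3) - 6/(-20)) = 40*(-30 - 6*(-1/20)) = 40*(-30 + 3/10) = 40*(-297/10) = -1188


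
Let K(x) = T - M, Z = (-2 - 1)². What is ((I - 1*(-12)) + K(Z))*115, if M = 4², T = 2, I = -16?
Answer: -2070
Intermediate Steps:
Z = 9 (Z = (-3)² = 9)
M = 16
K(x) = -14 (K(x) = 2 - 1*16 = 2 - 16 = -14)
((I - 1*(-12)) + K(Z))*115 = ((-16 - 1*(-12)) - 14)*115 = ((-16 + 12) - 14)*115 = (-4 - 14)*115 = -18*115 = -2070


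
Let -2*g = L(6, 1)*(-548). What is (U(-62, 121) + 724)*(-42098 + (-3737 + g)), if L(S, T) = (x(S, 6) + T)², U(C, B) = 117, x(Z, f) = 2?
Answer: -36473329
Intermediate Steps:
L(S, T) = (2 + T)²
g = 2466 (g = -(2 + 1)²*(-548)/2 = -3²*(-548)/2 = -9*(-548)/2 = -½*(-4932) = 2466)
(U(-62, 121) + 724)*(-42098 + (-3737 + g)) = (117 + 724)*(-42098 + (-3737 + 2466)) = 841*(-42098 - 1271) = 841*(-43369) = -36473329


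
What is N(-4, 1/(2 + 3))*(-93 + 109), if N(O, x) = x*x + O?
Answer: -1584/25 ≈ -63.360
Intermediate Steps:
N(O, x) = O + x**2 (N(O, x) = x**2 + O = O + x**2)
N(-4, 1/(2 + 3))*(-93 + 109) = (-4 + (1/(2 + 3))**2)*(-93 + 109) = (-4 + (1/5)**2)*16 = (-4 + 1/25)*16 = -99/25*16 = -1584/25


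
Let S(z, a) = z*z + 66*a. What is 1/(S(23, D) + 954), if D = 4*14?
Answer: 1/5179 ≈ 0.00019309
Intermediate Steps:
D = 56
S(z, a) = z² + 66*a
1/(S(23, D) + 954) = 1/((23² + 66*56) + 954) = 1/((529 + 3696) + 954) = 1/(4225 + 954) = 1/5179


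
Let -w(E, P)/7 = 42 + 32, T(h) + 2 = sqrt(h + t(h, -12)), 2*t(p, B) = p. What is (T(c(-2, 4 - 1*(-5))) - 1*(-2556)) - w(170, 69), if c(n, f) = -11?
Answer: 3072 + I*sqrt(66)/2 ≈ 3072.0 + 4.062*I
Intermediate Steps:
t(p, B) = p/2
T(h) = -2 + sqrt(6)*sqrt(h)/2 (T(h) = -2 + sqrt(h + h/2) = -2 + sqrt(3*h/2) = -2 + sqrt(6)*sqrt(h)/2)
w(E, P) = -518 (w(E, P) = -7*(42 + 32) = -7*74 = -518)
(T(c(-2, 4 - 1*(-5))) - 1*(-2556)) - w(170, 69) = ((-2 + sqrt(6)*sqrt(-11)/2) - 1*(-2556)) - 1*(-518) = ((-2 + sqrt(6)*(I*sqrt(11))/2) + 2556) + 518 = ((-2 + I*sqrt(66)/2) + 2556) + 518 = (2554 + I*sqrt(66)/2) + 518 = 3072 + I*sqrt(66)/2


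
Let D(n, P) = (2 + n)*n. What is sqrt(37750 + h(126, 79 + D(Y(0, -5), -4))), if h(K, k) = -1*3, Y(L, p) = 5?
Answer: sqrt(37747) ≈ 194.29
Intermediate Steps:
D(n, P) = n*(2 + n)
h(K, k) = -3
sqrt(37750 + h(126, 79 + D(Y(0, -5), -4))) = sqrt(37750 - 3) = sqrt(37747)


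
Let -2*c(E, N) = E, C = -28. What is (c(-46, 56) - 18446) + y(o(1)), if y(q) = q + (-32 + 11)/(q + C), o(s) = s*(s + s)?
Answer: -478925/26 ≈ -18420.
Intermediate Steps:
c(E, N) = -E/2
o(s) = 2*s² (o(s) = s*(2*s) = 2*s²)
y(q) = q - 21/(-28 + q) (y(q) = q + (-32 + 11)/(q - 28) = q - 21/(-28 + q))
(c(-46, 56) - 18446) + y(o(1)) = (-½*(-46) - 18446) + (-21 + (2*1²)² - 56*1²)/(-28 + 2*1²) = (23 - 18446) + (-21 + (2*1)² - 56)/(-28 + 2*1) = -18423 + (-21 + 2² - 28*2)/(-28 + 2) = -18423 + (-21 + 4 - 56)/(-26) = -18423 - 1/26*(-73) = -18423 + 73/26 = -478925/26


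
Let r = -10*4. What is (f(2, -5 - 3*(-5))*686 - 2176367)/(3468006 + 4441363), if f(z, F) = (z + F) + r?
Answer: -2195575/7909369 ≈ -0.27759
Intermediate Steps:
r = -40
f(z, F) = -40 + F + z (f(z, F) = (z + F) - 40 = (F + z) - 40 = -40 + F + z)
(f(2, -5 - 3*(-5))*686 - 2176367)/(3468006 + 4441363) = ((-40 + (-5 - 3*(-5)) + 2)*686 - 2176367)/(3468006 + 4441363) = ((-40 + (-5 + 15) + 2)*686 - 2176367)/7909369 = ((-40 + 10 + 2)*686 - 2176367)*(1/7909369) = (-28*686 - 2176367)*(1/7909369) = (-19208 - 2176367)*(1/7909369) = -2195575*1/7909369 = -2195575/7909369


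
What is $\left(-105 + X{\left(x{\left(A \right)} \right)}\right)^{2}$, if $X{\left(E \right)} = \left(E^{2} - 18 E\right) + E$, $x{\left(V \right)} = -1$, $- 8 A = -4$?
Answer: $7569$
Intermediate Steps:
$A = \frac{1}{2}$ ($A = \left(- \frac{1}{8}\right) \left(-4\right) = \frac{1}{2} \approx 0.5$)
$X{\left(E \right)} = E^{2} - 17 E$
$\left(-105 + X{\left(x{\left(A \right)} \right)}\right)^{2} = \left(-105 - \left(-17 - 1\right)\right)^{2} = \left(-105 - -18\right)^{2} = \left(-105 + 18\right)^{2} = \left(-87\right)^{2} = 7569$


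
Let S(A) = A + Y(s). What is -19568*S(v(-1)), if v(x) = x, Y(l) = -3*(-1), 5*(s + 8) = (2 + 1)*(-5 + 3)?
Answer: -39136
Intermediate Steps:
s = -46/5 (s = -8 + ((2 + 1)*(-5 + 3))/5 = -8 + (3*(-2))/5 = -8 + (⅕)*(-6) = -8 - 6/5 = -46/5 ≈ -9.2000)
Y(l) = 3
S(A) = 3 + A (S(A) = A + 3 = 3 + A)
-19568*S(v(-1)) = -19568*(3 - 1) = -19568*2 = -39136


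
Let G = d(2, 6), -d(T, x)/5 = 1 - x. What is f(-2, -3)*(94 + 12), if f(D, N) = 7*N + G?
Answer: 424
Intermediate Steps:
d(T, x) = -5 + 5*x (d(T, x) = -5*(1 - x) = -5 + 5*x)
G = 25 (G = -5 + 5*6 = -5 + 30 = 25)
f(D, N) = 25 + 7*N (f(D, N) = 7*N + 25 = 25 + 7*N)
f(-2, -3)*(94 + 12) = (25 + 7*(-3))*(94 + 12) = (25 - 21)*106 = 4*106 = 424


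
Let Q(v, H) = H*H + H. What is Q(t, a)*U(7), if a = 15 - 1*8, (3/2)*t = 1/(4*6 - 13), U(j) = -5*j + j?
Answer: -1568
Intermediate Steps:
U(j) = -4*j
t = 2/33 (t = 2/(3*(4*6 - 13)) = 2/(3*(24 - 13)) = (⅔)/11 = (⅔)*(1/11) = 2/33 ≈ 0.060606)
a = 7 (a = 15 - 8 = 7)
Q(v, H) = H + H² (Q(v, H) = H² + H = H + H²)
Q(t, a)*U(7) = (7*(1 + 7))*(-4*7) = (7*8)*(-28) = 56*(-28) = -1568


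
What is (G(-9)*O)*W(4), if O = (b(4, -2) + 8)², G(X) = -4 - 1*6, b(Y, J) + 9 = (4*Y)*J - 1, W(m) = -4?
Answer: 46240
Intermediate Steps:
b(Y, J) = -10 + 4*J*Y (b(Y, J) = -9 + ((4*Y)*J - 1) = -9 + (4*J*Y - 1) = -9 + (-1 + 4*J*Y) = -10 + 4*J*Y)
G(X) = -10 (G(X) = -4 - 6 = -10)
O = 1156 (O = ((-10 + 4*(-2)*4) + 8)² = ((-10 - 32) + 8)² = (-42 + 8)² = (-34)² = 1156)
(G(-9)*O)*W(4) = -10*1156*(-4) = -11560*(-4) = 46240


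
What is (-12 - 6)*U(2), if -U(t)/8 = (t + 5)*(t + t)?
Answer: 4032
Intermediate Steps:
U(t) = -16*t*(5 + t) (U(t) = -8*(t + 5)*(t + t) = -8*(5 + t)*2*t = -16*t*(5 + t))
(-12 - 6)*U(2) = (-12 - 6)*(-16*2*(5 + 2)) = -(-288)*2*7 = -18*(-224) = 4032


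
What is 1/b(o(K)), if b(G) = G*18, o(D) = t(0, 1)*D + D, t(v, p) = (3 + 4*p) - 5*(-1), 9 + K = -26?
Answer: -1/8190 ≈ -0.00012210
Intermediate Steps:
K = -35 (K = -9 - 26 = -35)
t(v, p) = 8 + 4*p (t(v, p) = (3 + 4*p) + 5 = 8 + 4*p)
o(D) = 13*D (o(D) = (8 + 4*1)*D + D = (8 + 4)*D + D = 12*D + D = 13*D)
b(G) = 18*G
1/b(o(K)) = 1/(18*(13*(-35))) = 1/(18*(-455)) = 1/(-8190) = -1/8190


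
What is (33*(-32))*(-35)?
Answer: 36960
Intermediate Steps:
(33*(-32))*(-35) = -1056*(-35) = 36960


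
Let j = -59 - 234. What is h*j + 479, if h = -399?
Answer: 117386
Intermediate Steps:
j = -293
h*j + 479 = -399*(-293) + 479 = 116907 + 479 = 117386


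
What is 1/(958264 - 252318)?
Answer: 1/705946 ≈ 1.4165e-6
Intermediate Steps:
1/(958264 - 252318) = 1/705946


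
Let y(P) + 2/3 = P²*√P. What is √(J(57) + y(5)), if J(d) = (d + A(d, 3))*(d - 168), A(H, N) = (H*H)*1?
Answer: 5*√(-132108 + 9*√5)/3 ≈ 605.73*I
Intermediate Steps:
A(H, N) = H² (A(H, N) = H²*1 = H²)
J(d) = (-168 + d)*(d + d²) (J(d) = (d + d²)*(d - 168) = (d + d²)*(-168 + d) = (-168 + d)*(d + d²))
y(P) = -⅔ + P^(5/2) (y(P) = -⅔ + P²*√P = -⅔ + P^(5/2))
√(J(57) + y(5)) = √(57*(-168 + 57² - 167*57) + (-⅔ + 5^(5/2))) = √(57*(-168 + 3249 - 9519) + (-⅔ + 25*√5)) = √(57*(-6438) + (-⅔ + 25*√5)) = √(-366966 + (-⅔ + 25*√5)) = √(-1100900/3 + 25*√5)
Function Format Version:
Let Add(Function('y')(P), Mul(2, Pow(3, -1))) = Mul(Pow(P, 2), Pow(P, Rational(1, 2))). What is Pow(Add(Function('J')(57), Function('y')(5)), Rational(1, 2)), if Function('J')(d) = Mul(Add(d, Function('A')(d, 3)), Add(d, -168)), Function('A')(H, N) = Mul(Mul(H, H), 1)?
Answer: Mul(Rational(5, 3), Pow(Add(-132108, Mul(9, Pow(5, Rational(1, 2)))), Rational(1, 2))) ≈ Mul(605.73, I)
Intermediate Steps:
Function('A')(H, N) = Pow(H, 2) (Function('A')(H, N) = Mul(Pow(H, 2), 1) = Pow(H, 2))
Function('J')(d) = Mul(Add(-168, d), Add(d, Pow(d, 2))) (Function('J')(d) = Mul(Add(d, Pow(d, 2)), Add(d, -168)) = Mul(Add(d, Pow(d, 2)), Add(-168, d)) = Mul(Add(-168, d), Add(d, Pow(d, 2))))
Function('y')(P) = Add(Rational(-2, 3), Pow(P, Rational(5, 2))) (Function('y')(P) = Add(Rational(-2, 3), Mul(Pow(P, 2), Pow(P, Rational(1, 2)))) = Add(Rational(-2, 3), Pow(P, Rational(5, 2))))
Pow(Add(Function('J')(57), Function('y')(5)), Rational(1, 2)) = Pow(Add(Mul(57, Add(-168, Pow(57, 2), Mul(-167, 57))), Add(Rational(-2, 3), Pow(5, Rational(5, 2)))), Rational(1, 2)) = Pow(Add(Mul(57, Add(-168, 3249, -9519)), Add(Rational(-2, 3), Mul(25, Pow(5, Rational(1, 2))))), Rational(1, 2)) = Pow(Add(Mul(57, -6438), Add(Rational(-2, 3), Mul(25, Pow(5, Rational(1, 2))))), Rational(1, 2)) = Pow(Add(-366966, Add(Rational(-2, 3), Mul(25, Pow(5, Rational(1, 2))))), Rational(1, 2)) = Pow(Add(Rational(-1100900, 3), Mul(25, Pow(5, Rational(1, 2)))), Rational(1, 2))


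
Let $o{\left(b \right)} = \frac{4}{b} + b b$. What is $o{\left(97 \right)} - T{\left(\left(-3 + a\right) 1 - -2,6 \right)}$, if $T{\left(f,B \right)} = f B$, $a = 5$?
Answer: $\frac{910349}{97} \approx 9385.0$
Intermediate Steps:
$o{\left(b \right)} = b^{2} + \frac{4}{b}$ ($o{\left(b \right)} = \frac{4}{b} + b^{2} = b^{2} + \frac{4}{b}$)
$T{\left(f,B \right)} = B f$
$o{\left(97 \right)} - T{\left(\left(-3 + a\right) 1 - -2,6 \right)} = \frac{4 + 97^{3}}{97} - 6 \left(\left(-3 + 5\right) 1 - -2\right) = \frac{4 + 912673}{97} - 6 \left(2 \cdot 1 + 2\right) = \frac{1}{97} \cdot 912677 - 6 \left(2 + 2\right) = \frac{912677}{97} - 6 \cdot 4 = \frac{912677}{97} - 24 = \frac{910349}{97}$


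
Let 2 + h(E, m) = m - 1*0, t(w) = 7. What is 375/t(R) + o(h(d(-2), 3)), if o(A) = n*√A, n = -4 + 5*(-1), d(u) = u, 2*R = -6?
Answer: 312/7 ≈ 44.571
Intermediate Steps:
R = -3 (R = (½)*(-6) = -3)
h(E, m) = -2 + m (h(E, m) = -2 + (m - 1*0) = -2 + (m + 0) = -2 + m)
n = -9 (n = -4 - 5 = -9)
o(A) = -9*√A
375/t(R) + o(h(d(-2), 3)) = 375/7 - 9*√(-2 + 3) = (⅐)*375 - 9*√1 = 375/7 - 9*1 = 375/7 - 9 = 312/7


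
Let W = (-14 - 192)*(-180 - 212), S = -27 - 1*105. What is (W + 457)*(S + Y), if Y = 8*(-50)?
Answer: -43203188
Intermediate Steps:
S = -132 (S = -27 - 105 = -132)
W = 80752 (W = -206*(-392) = 80752)
Y = -400
(W + 457)*(S + Y) = (80752 + 457)*(-132 - 400) = 81209*(-532) = -43203188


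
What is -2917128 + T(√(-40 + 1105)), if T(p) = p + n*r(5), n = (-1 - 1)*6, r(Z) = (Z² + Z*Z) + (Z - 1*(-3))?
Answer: -2917824 + √1065 ≈ -2.9178e+6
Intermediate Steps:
r(Z) = 3 + Z + 2*Z² (r(Z) = (Z² + Z²) + (Z + 3) = 2*Z² + (3 + Z) = 3 + Z + 2*Z²)
n = -12 (n = -2*6 = -12)
T(p) = -696 + p (T(p) = p - 12*(3 + 5 + 2*5²) = p - 12*(3 + 5 + 2*25) = p - 12*(3 + 5 + 50) = p - 12*58 = p - 696 = -696 + p)
-2917128 + T(√(-40 + 1105)) = -2917128 + (-696 + √(-40 + 1105)) = -2917128 + (-696 + √1065) = -2917824 + √1065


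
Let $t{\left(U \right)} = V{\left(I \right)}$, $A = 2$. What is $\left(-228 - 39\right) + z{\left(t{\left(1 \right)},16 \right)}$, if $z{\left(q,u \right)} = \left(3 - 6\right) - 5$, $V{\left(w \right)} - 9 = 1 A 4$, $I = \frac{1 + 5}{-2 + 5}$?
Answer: $-275$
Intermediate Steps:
$I = 2$ ($I = \frac{6}{3} = 6 \cdot \frac{1}{3} = 2$)
$V{\left(w \right)} = 17$ ($V{\left(w \right)} = 9 + 1 \cdot 2 \cdot 4 = 9 + 2 \cdot 4 = 9 + 8 = 17$)
$t{\left(U \right)} = 17$
$z{\left(q,u \right)} = -8$ ($z{\left(q,u \right)} = -3 - 5 = -8$)
$\left(-228 - 39\right) + z{\left(t{\left(1 \right)},16 \right)} = \left(-228 - 39\right) - 8 = -267 - 8 = -275$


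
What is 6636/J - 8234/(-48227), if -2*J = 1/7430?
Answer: -4755710759686/48227 ≈ -9.8611e+7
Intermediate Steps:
J = -1/14860 (J = -1/2/7430 = -1/2*1/7430 = -1/14860 ≈ -6.7295e-5)
6636/J - 8234/(-48227) = 6636/(-1/14860) - 8234/(-48227) = 6636*(-14860) - 8234*(-1/48227) = -98610960 + 8234/48227 = -4755710759686/48227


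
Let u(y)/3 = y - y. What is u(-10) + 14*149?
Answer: 2086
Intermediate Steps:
u(y) = 0 (u(y) = 3*(y - y) = 3*0 = 0)
u(-10) + 14*149 = 0 + 14*149 = 0 + 2086 = 2086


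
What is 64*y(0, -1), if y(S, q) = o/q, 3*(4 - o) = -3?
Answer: -320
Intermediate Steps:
o = 5 (o = 4 - ⅓*(-3) = 4 + 1 = 5)
y(S, q) = 5/q
64*y(0, -1) = 64*(5/(-1)) = 64*(5*(-1)) = 64*(-5) = -320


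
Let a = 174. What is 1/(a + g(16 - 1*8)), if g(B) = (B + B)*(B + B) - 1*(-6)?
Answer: 1/436 ≈ 0.0022936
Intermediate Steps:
g(B) = 6 + 4*B**2 (g(B) = (2*B)*(2*B) + 6 = 4*B**2 + 6 = 6 + 4*B**2)
1/(a + g(16 - 1*8)) = 1/(174 + (6 + 4*(16 - 1*8)**2)) = 1/(174 + (6 + 4*(16 - 8)**2)) = 1/(174 + (6 + 4*8**2)) = 1/(174 + (6 + 4*64)) = 1/(174 + (6 + 256)) = 1/(174 + 262) = 1/436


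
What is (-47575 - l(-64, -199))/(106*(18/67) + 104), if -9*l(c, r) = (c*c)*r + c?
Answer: -83303981/79884 ≈ -1042.8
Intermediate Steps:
l(c, r) = -c/9 - r*c²/9 (l(c, r) = -((c*c)*r + c)/9 = -(c²*r + c)/9 = -(r*c² + c)/9 = -(c + r*c²)/9 = -c/9 - r*c²/9)
(-47575 - l(-64, -199))/(106*(18/67) + 104) = (-47575 - (-1)*(-64)*(1 - 64*(-199))/9)/(106*(18/67) + 104) = (-47575 - (-1)*(-64)*(1 + 12736)/9)/(106*(18*(1/67)) + 104) = (-47575 - (-1)*(-64)*12737/9)/(106*(18/67) + 104) = (-47575 - 1*815168/9)/(1908/67 + 104) = (-47575 - 815168/9)/(8876/67) = -1243343/9*67/8876 = -83303981/79884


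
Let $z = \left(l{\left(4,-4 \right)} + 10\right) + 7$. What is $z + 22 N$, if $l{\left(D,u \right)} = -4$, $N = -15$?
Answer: $-317$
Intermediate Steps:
$z = 13$ ($z = \left(-4 + 10\right) + 7 = 6 + 7 = 13$)
$z + 22 N = 13 + 22 \left(-15\right) = 13 - 330 = -317$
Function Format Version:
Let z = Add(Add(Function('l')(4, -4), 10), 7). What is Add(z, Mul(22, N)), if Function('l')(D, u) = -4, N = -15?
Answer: -317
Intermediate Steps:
z = 13 (z = Add(Add(-4, 10), 7) = Add(6, 7) = 13)
Add(z, Mul(22, N)) = Add(13, Mul(22, -15)) = Add(13, -330) = -317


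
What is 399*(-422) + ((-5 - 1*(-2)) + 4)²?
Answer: -168377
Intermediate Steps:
399*(-422) + ((-5 - 1*(-2)) + 4)² = -168378 + ((-5 + 2) + 4)² = -168378 + (-3 + 4)² = -168378 + 1² = -168378 + 1 = -168377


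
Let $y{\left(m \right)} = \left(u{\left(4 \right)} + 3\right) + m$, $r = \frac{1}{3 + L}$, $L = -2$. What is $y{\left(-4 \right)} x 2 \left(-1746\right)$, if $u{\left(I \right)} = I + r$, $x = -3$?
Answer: $41904$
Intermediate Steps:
$r = 1$ ($r = \frac{1}{3 - 2} = 1^{-1} = 1$)
$u{\left(I \right)} = 1 + I$ ($u{\left(I \right)} = I + 1 = 1 + I$)
$y{\left(m \right)} = 8 + m$ ($y{\left(m \right)} = \left(\left(1 + 4\right) + 3\right) + m = \left(5 + 3\right) + m = 8 + m$)
$y{\left(-4 \right)} x 2 \left(-1746\right) = \left(8 - 4\right) \left(-3\right) 2 \left(-1746\right) = 4 \left(-3\right) 2 \left(-1746\right) = \left(-12\right) 2 \left(-1746\right) = \left(-24\right) \left(-1746\right) = 41904$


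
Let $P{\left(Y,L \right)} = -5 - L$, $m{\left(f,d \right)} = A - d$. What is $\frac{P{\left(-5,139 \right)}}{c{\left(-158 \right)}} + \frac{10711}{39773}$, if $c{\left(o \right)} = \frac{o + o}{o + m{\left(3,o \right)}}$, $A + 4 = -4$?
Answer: $- \frac{10608455}{3142067} \approx -3.3763$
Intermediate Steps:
$A = -8$ ($A = -4 - 4 = -8$)
$m{\left(f,d \right)} = -8 - d$
$c{\left(o \right)} = - \frac{o}{4}$ ($c{\left(o \right)} = \frac{o + o}{o - \left(8 + o\right)} = \frac{2 o}{-8} = 2 o \left(- \frac{1}{8}\right) = - \frac{o}{4}$)
$\frac{P{\left(-5,139 \right)}}{c{\left(-158 \right)}} + \frac{10711}{39773} = \frac{-5 - 139}{\left(- \frac{1}{4}\right) \left(-158\right)} + \frac{10711}{39773} = \frac{-5 - 139}{\frac{79}{2}} + 10711 \cdot \frac{1}{39773} = \left(-144\right) \frac{2}{79} + \frac{10711}{39773} = - \frac{288}{79} + \frac{10711}{39773} = - \frac{10608455}{3142067}$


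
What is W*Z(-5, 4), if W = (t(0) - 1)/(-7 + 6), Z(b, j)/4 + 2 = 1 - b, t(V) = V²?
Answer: 16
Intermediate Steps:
Z(b, j) = -4 - 4*b (Z(b, j) = -8 + 4*(1 - b) = -8 + (4 - 4*b) = -4 - 4*b)
W = 1 (W = (0² - 1)/(-7 + 6) = (0 - 1)/(-1) = -1*(-1) = 1)
W*Z(-5, 4) = 1*(-4 - 4*(-5)) = 1*(-4 + 20) = 1*16 = 16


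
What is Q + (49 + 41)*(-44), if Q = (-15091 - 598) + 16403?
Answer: -3246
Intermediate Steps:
Q = 714 (Q = -15689 + 16403 = 714)
Q + (49 + 41)*(-44) = 714 + (49 + 41)*(-44) = 714 + 90*(-44) = 714 - 3960 = -3246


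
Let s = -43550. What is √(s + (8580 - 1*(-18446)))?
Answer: 18*I*√51 ≈ 128.55*I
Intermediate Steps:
√(s + (8580 - 1*(-18446))) = √(-43550 + (8580 - 1*(-18446))) = √(-43550 + (8580 + 18446)) = √(-43550 + 27026) = √(-16524) = 18*I*√51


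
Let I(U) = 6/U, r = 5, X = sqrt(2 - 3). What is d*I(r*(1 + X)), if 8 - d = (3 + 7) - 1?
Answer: -3/5 + 3*I/5 ≈ -0.6 + 0.6*I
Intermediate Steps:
X = I (X = sqrt(-1) = I ≈ 1.0*I)
d = -1 (d = 8 - ((3 + 7) - 1) = 8 - (10 - 1) = 8 - 1*9 = 8 - 9 = -1)
d*I(r*(1 + X)) = -6/(5*(1 + I)) = -6/(5 + 5*I) = -6*(5 - 5*I)/50 = -3*(5 - 5*I)/25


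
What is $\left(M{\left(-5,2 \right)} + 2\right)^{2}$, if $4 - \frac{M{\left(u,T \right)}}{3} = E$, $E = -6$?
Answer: $1024$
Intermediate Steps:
$M{\left(u,T \right)} = 30$ ($M{\left(u,T \right)} = 12 - -18 = 12 + 18 = 30$)
$\left(M{\left(-5,2 \right)} + 2\right)^{2} = \left(30 + 2\right)^{2} = 32^{2} = 1024$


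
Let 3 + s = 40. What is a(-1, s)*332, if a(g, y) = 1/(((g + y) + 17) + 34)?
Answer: 332/87 ≈ 3.8161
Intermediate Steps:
s = 37 (s = -3 + 40 = 37)
a(g, y) = 1/(51 + g + y) (a(g, y) = 1/((17 + g + y) + 34) = 1/(51 + g + y))
a(-1, s)*332 = 332/(51 - 1 + 37) = 332/87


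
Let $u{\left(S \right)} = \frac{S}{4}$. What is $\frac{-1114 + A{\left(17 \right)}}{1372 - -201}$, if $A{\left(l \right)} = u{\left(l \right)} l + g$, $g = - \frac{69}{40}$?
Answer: $- \frac{41739}{62920} \approx -0.66337$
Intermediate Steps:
$u{\left(S \right)} = \frac{S}{4}$ ($u{\left(S \right)} = S \frac{1}{4} = \frac{S}{4}$)
$g = - \frac{69}{40}$ ($g = \left(-69\right) \frac{1}{40} = - \frac{69}{40} \approx -1.725$)
$A{\left(l \right)} = - \frac{69}{40} + \frac{l^{2}}{4}$ ($A{\left(l \right)} = \frac{l}{4} l - \frac{69}{40} = \frac{l^{2}}{4} - \frac{69}{40} = - \frac{69}{40} + \frac{l^{2}}{4}$)
$\frac{-1114 + A{\left(17 \right)}}{1372 - -201} = \frac{-1114 - \left(\frac{69}{40} - \frac{17^{2}}{4}\right)}{1372 - -201} = \frac{-1114 + \left(- \frac{69}{40} + \frac{1}{4} \cdot 289\right)}{1372 + 201} = \frac{-1114 + \left(- \frac{69}{40} + \frac{289}{4}\right)}{1573} = \left(-1114 + \frac{2821}{40}\right) \frac{1}{1573} = \left(- \frac{41739}{40}\right) \frac{1}{1573} = - \frac{41739}{62920}$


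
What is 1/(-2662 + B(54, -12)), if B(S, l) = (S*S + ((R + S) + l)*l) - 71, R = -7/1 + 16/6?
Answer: -1/269 ≈ -0.0037175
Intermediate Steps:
R = -13/3 (R = -7*1 + 16*(⅙) = -7 + 8/3 = -13/3 ≈ -4.3333)
B(S, l) = -71 + S² + l*(-13/3 + S + l) (B(S, l) = (S*S + ((-13/3 + S) + l)*l) - 71 = (S² + (-13/3 + S + l)*l) - 71 = (S² + l*(-13/3 + S + l)) - 71 = -71 + S² + l*(-13/3 + S + l))
1/(-2662 + B(54, -12)) = 1/(-2662 + (-71 + 54² + (-12)² - 13/3*(-12) + 54*(-12))) = 1/(-2662 + (-71 + 2916 + 144 + 52 - 648)) = 1/(-2662 + 2393) = 1/(-269) = -1/269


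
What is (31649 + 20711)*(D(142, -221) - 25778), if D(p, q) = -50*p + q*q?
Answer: 835822680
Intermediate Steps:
D(p, q) = q² - 50*p (D(p, q) = -50*p + q² = q² - 50*p)
(31649 + 20711)*(D(142, -221) - 25778) = (31649 + 20711)*(((-221)² - 50*142) - 25778) = 52360*((48841 - 7100) - 25778) = 52360*(41741 - 25778) = 52360*15963 = 835822680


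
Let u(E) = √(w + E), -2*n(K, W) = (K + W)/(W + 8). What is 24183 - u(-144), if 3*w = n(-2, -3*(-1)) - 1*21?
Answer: 24183 - I*√657822/66 ≈ 24183.0 - 12.289*I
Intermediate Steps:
n(K, W) = -(K + W)/(2*(8 + W)) (n(K, W) = -(K + W)/(2*(W + 8)) = -(K + W)/(2*(8 + W)))
w = -463/66 (w = ((-1*(-2) - (-3)*(-1))/(2*(8 - 3*(-1))) - 1*21)/3 = ((2 - 1*3)/(2*(8 + 3)) - 21)/3 = ((½)*(2 - 3)/11 - 21)/3 = ((½)*(1/11)*(-1) - 21)/3 = (-1/22 - 21)/3 = (⅓)*(-463/22) = -463/66 ≈ -7.0152)
u(E) = √(-463/66 + E)
24183 - u(-144) = 24183 - √(-30558 + 4356*(-144))/66 = 24183 - √(-30558 - 627264)/66 = 24183 - √(-657822)/66 = 24183 - I*√657822/66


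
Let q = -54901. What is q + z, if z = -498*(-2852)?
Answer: 1365395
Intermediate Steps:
z = 1420296
q + z = -54901 + 1420296 = 1365395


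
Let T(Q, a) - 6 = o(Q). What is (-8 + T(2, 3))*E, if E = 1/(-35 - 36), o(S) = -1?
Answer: 3/71 ≈ 0.042253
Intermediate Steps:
T(Q, a) = 5 (T(Q, a) = 6 - 1 = 5)
E = -1/71 (E = 1/(-71) = -1/71 ≈ -0.014085)
(-8 + T(2, 3))*E = (-8 + 5)*(-1/71) = -3*(-1/71) = 3/71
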